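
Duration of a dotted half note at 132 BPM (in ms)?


Working:
One quarter-note beat = 60000 / BPM = 60000 / 132 ms
Dotted half note = 3 × quarter note
Duration = 3 × 60000 / 132 = 180000 / 132
= 1363.6 ms


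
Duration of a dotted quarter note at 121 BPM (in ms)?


One quarter-note beat = 60000 / BPM = 60000 / 121 ms
Dotted quarter note = 3/2 × quarter note
Duration = 3/2 × 60000 / 121 = 90000 / 121
= 743.8 ms


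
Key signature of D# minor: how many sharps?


Sharp minor keys follow the circle of fifths: A(0), E(1), B(2), F#(3), C#(4), G#(5), D#(6), A#(7)
D# minor has 6 sharps
Order of sharps: F# C# G# D# A# E# B# → first 6: F#, C#, G#, D#, A#, E#
= 6 sharps


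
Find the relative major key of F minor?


Reasoning:
The relative major shares the key signature and is a minor 3rd above the minor tonic
A minor 3rd above F is Ab
→ relative major of F minor is Ab major
= Ab major


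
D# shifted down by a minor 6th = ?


minor 6th: 6 letter names, 8 semitones
Letter: D - 5 → F
Pitch: D# - 8 semitones, spelled as an F → F##
= F##


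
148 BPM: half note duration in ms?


One quarter-note beat = 60000 / BPM = 60000 / 148 ms
Half note = 2 × quarter note
Duration = 2 × 60000 / 148 = 120000 / 148
= 810.8 ms


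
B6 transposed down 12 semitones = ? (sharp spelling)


Reasoning:
B6: chromatic position 11 in octave 6 → absolute = 6×12 + 11 = 83
Transpose down 12: 83 - 12 = 71
71 = 5×12 + 11 → B in octave 5
Result = B5


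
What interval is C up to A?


Let's work it out.
Letter names: C → A spans 6 letter names → a 6th
Semitones: C → A = 9 half-steps
A 6th of 9 semitones is a major 6th
= major 6th


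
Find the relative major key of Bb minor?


Let's work it out.
The relative major shares the key signature and is a minor 3rd above the minor tonic
A minor 3rd above Bb is Db
→ relative major of Bb minor is Db major
= Db major


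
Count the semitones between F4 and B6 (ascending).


Reasoning:
Absolute semitone position = octave×12 + chromatic position
F4: 4×12 + 5 = 53
B6: 6×12 + 11 = 83
Difference = 83 - 53 = 30
= 30 semitones


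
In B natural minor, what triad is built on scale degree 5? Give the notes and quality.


B natural minor scale: B C# D E F# G A
Diatonic triad on degree 5 stacks scale notes 5, 7, 2: F# A C#
F#→A = 3 semitones; F#→C# = 7 semitones → minor triad
= F# A C# (minor)


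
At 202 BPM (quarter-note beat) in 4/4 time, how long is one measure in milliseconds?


Quarter-note beat duration = 60000 / 202 ms
Beats per measure (4/4) = 4
One measure = 4 × 60000 / 202 = 240000 / 202 ms
= 1188.1 ms


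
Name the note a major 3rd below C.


A 3rd spans 3 letter names, so from C we land on A
A major 3rd = 4 semitones below C
Spell A at that pitch: Ab
= Ab


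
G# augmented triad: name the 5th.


Reasoning:
Augmented triad = root + major 3rd (4 semitones) + augmented 5th (8 semitones)
A triad on G# stacks thirds, so the chord tones use letter names G-B-D
Root: G#
Major 3rd above G#: B#
Augmented 5th above G#: D##
The 5th = D##


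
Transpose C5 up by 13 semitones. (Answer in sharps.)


Working:
C5: chromatic position 0 in octave 5 → absolute = 5×12 + 0 = 60
Transpose up 13: 60 + 13 = 73
73 = 6×12 + 1 → C# in octave 6
Result = C#6


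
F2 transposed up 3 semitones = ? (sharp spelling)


F2: chromatic position 5 in octave 2 → absolute = 2×12 + 5 = 29
Transpose up 3: 29 + 3 = 32
32 = 2×12 + 8 → G# in octave 2
Result = G#2


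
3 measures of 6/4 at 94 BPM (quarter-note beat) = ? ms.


Quarter-note beat duration = 60000 / 94 ms
Beats per measure (6/4) = 6
One measure = 6 × 60000 / 94 = 360000 / 94 ms
3 measures = 3 × 360000 / 94 = 1080000 / 94
= 11489.4 ms


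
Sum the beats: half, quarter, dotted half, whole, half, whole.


Working:
Beat values:
  half = 2 beats
  quarter = 1 beat
  dotted half = 3 beats
  whole = 4 beats
  half = 2 beats
  whole = 4 beats
Sum = 2 + 1 + 3 + 4 + 2 + 4
= 16 beats


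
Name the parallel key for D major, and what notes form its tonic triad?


Step by step:
Parallel keys share the same tonic but differ in mode
D major → parallel is D minor
Tonic triad of D minor = D F A
= D minor; triad = D F A


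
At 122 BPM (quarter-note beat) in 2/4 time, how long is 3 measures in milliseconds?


Working:
Quarter-note beat duration = 60000 / 122 ms
Beats per measure (2/4) = 2
One measure = 2 × 60000 / 122 = 120000 / 122 ms
3 measures = 3 × 120000 / 122 = 360000 / 122
= 2950.8 ms


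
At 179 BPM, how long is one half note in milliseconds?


Step by step:
One quarter-note beat = 60000 / BPM = 60000 / 179 ms
Half note = 2 × quarter note
Duration = 2 × 60000 / 179 = 120000 / 179
= 670.4 ms


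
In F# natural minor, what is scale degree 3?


Let's work it out.
Natural minor scale pattern: W-H-W-W-H-W-W (2-1-2-2-1-2-2 semitones)
Starting from F#:
  F# + 2 semitones → G#
  G# + 1 semitone → A
  A + 2 semitones → B
  B + 2 semitones → C#
  C# + 1 semitone → D
  D + 2 semitones → E
  E + 2 semitones → F#
Scale: F# G# A B C# D E
Degree 3 = A


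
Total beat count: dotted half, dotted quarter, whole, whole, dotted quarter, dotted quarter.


Beat values:
  dotted half = 3 beats
  dotted quarter = 1.5 beats
  whole = 4 beats
  whole = 4 beats
  dotted quarter = 1.5 beats
  dotted quarter = 1.5 beats
Sum = 3 + 1.5 + 4 + 4 + 1.5 + 1.5
= 15.5 beats


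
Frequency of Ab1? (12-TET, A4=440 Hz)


Reasoning:
f = 440 × 2^(n/12) where n = semitones from A4
Ab1: -37 semitones from A4
f = 440 × 2^(-37/12)
f = 51.91 Hz


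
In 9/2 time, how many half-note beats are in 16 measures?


Step by step:
Time signature 9/2: the bottom number 2 means the half note gets one count
The top number 9 means 9 half-note beats per measure
Total = 9 × 16 measures
= 144 half-note beats


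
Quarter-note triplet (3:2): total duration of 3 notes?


Step by step:
Triplet: 3 notes occupy the space of 2 quarter notes
Space = 2 × 1 = 2 beats
Each triplet note = 2 / 3 = 2/3 beats
3 notes = 3 × 2/3 = 2
= 2 beats


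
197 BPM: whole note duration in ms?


Reasoning:
One quarter-note beat = 60000 / BPM = 60000 / 197 ms
Whole note = 4 × quarter note
Duration = 4 × 60000 / 197 = 240000 / 197
= 1218.3 ms


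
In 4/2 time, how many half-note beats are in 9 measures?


Time signature 4/2: the bottom number 2 means the half note gets one count
The top number 4 means 4 half-note beats per measure
Total = 4 × 9 measures
= 36 half-note beats


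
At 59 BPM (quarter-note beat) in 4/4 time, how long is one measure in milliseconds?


Solution.
Quarter-note beat duration = 60000 / 59 ms
Beats per measure (4/4) = 4
One measure = 4 × 60000 / 59 = 240000 / 59 ms
= 4067.8 ms


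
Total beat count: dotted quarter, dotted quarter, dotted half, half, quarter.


Let's work it out.
Beat values:
  dotted quarter = 1.5 beats
  dotted quarter = 1.5 beats
  dotted half = 3 beats
  half = 2 beats
  quarter = 1 beat
Sum = 1.5 + 1.5 + 3 + 2 + 1
= 9 beats


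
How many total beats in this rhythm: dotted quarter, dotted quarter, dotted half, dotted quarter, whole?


Step by step:
Beat values:
  dotted quarter = 1.5 beats
  dotted quarter = 1.5 beats
  dotted half = 3 beats
  dotted quarter = 1.5 beats
  whole = 4 beats
Sum = 1.5 + 1.5 + 3 + 1.5 + 4
= 11.5 beats


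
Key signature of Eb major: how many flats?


Solution.
Flat major keys: C(0), F(1), Bb(2), Eb(3), Ab(4), Db(5), Gb(6), Cb(7)
Eb major has 3 flats
Order of flats: Bb Eb Ab Db Gb Cb Fb → first 3: Bb, Eb, Ab
= 3 flats


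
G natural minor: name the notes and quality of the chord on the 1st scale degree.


Working:
G natural minor scale: G A Bb C D Eb F
Diatonic triad on degree 1 stacks scale notes 1, 3, 5: G Bb D
G→Bb = 3 semitones; G→D = 7 semitones → minor triad
= G Bb D (minor)


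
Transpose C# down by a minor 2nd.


Step by step:
minor 2nd: 2 letter names, 1 semitones
Letter: C - 1 → B
Pitch: C# - 1 semitones, spelled as a B → B#
= B#


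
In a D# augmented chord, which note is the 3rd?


Step by step:
Augmented triad = root + major 3rd (4 semitones) + augmented 5th (8 semitones)
A triad on D# stacks thirds, so the chord tones use letter names D-F-A
Root: D#
Major 3rd above D#: F##
Augmented 5th above D#: A##
The 3rd = F##


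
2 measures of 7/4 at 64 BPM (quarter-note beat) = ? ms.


Let's work it out.
Quarter-note beat duration = 60000 / 64 ms
Beats per measure (7/4) = 7
One measure = 7 × 60000 / 64 = 420000 / 64 ms
2 measures = 2 × 420000 / 64 = 840000 / 64
= 13125.0 ms


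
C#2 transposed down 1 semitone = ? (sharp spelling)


Let's work it out.
C#2: chromatic position 1 in octave 2 → absolute = 2×12 + 1 = 25
Transpose down 1: 25 - 1 = 24
24 = 2×12 + 0 → C in octave 2
Result = C2


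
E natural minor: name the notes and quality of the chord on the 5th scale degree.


Solution.
E natural minor scale: E F# G A B C D
Diatonic triad on degree 5 stacks scale notes 5, 7, 2: B D F#
B→D = 3 semitones; B→F# = 7 semitones → minor triad
= B D F# (minor)


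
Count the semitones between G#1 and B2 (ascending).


Absolute semitone position = octave×12 + chromatic position
G#1: 1×12 + 8 = 20
B2: 2×12 + 11 = 35
Difference = 35 - 20 = 15
= 15 semitones


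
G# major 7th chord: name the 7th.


Major 7th chord = root + major 3rd + perfect 5th + major 7th
Seventh chords stack in thirds, so the letter names are G-B-D-F
Root: G#
Major 3rd above G#: B#
Perfect 5th above G#: D#
Major 7th above G#: F##
The 7th = F##


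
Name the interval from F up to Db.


Letter names: F → D spans 6 letter names → a 6th
Semitones: F → Db = 8 half-steps
A 6th of 8 semitones is a minor 6th
= minor 6th


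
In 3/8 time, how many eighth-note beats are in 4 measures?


Time signature 3/8: the bottom number 8 means the eighth note gets one count
The top number 3 means 3 eighth-note beats per measure
Total = 3 × 4 measures
= 12 eighth-note beats


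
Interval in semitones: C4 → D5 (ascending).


Solution.
Absolute semitone position = octave×12 + chromatic position
C4: 4×12 + 0 = 48
D5: 5×12 + 2 = 62
Difference = 62 - 48 = 14
= 14 semitones


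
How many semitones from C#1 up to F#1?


Let's work it out.
Absolute semitone position = octave×12 + chromatic position
C#1: 1×12 + 1 = 13
F#1: 1×12 + 6 = 18
Difference = 18 - 13 = 5
= 5 semitones


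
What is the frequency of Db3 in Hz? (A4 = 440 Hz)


Let's work it out.
f = 440 × 2^(n/12) where n = semitones from A4
Db3: -20 semitones from A4
f = 440 × 2^(-20/12)
f = 138.59 Hz


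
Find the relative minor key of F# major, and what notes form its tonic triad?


Reasoning:
The relative minor shares the major's key signature and starts on its 6th degree
6th degree = a major 6th above the tonic; a major 6th above F# is D#
→ relative minor of F# major is D# minor
Tonic triad of D# minor = root + minor 3rd + perfect 5th = D# F# A#
= D# minor; triad = D# F# A#


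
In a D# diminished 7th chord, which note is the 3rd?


Working:
Diminished 7th chord = root + minor 3rd + diminished 5th + diminished 7th
Seventh chords stack in thirds, so the letter names are D-F-A-C
Root: D#
Minor 3rd above D#: F#
Diminished 5th above D#: A
Diminished 7th above D#: C
The 3rd = F#


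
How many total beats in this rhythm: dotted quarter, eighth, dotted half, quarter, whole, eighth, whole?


Solution.
Beat values:
  dotted quarter = 1.5 beats
  eighth = 0.5 beats
  dotted half = 3 beats
  quarter = 1 beat
  whole = 4 beats
  eighth = 0.5 beats
  whole = 4 beats
Sum = 1.5 + 0.5 + 3 + 1 + 4 + 0.5 + 4
= 14.5 beats


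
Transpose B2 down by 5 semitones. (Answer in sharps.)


Working:
B2: chromatic position 11 in octave 2 → absolute = 2×12 + 11 = 35
Transpose down 5: 35 - 5 = 30
30 = 2×12 + 6 → F# in octave 2
Result = F#2


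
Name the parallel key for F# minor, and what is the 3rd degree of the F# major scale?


Step by step:
Parallel keys share the same tonic but differ in mode
F# minor → parallel is F# major
F# major scale: F# G# A# B C# D# E#
= F# major; 3rd degree = A#


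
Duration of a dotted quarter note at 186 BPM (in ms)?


Reasoning:
One quarter-note beat = 60000 / BPM = 60000 / 186 ms
Dotted quarter note = 3/2 × quarter note
Duration = 3/2 × 60000 / 186 = 90000 / 186
= 483.9 ms


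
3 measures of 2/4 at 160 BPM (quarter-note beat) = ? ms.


Let's work it out.
Quarter-note beat duration = 60000 / 160 ms
Beats per measure (2/4) = 2
One measure = 2 × 60000 / 160 = 120000 / 160 ms
3 measures = 3 × 120000 / 160 = 360000 / 160
= 2250.0 ms


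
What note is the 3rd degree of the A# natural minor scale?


Natural minor scale pattern: W-H-W-W-H-W-W (2-1-2-2-1-2-2 semitones)
Starting from A#:
  A# + 2 semitones → B#
  B# + 1 semitone → C#
  C# + 2 semitones → D#
  D# + 2 semitones → E#
  E# + 1 semitone → F#
  F# + 2 semitones → G#
  G# + 2 semitones → A#
Scale: A# B# C# D# E# F# G#
Degree 3 = C#


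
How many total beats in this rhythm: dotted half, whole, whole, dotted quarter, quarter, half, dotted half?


Solution.
Beat values:
  dotted half = 3 beats
  whole = 4 beats
  whole = 4 beats
  dotted quarter = 1.5 beats
  quarter = 1 beat
  half = 2 beats
  dotted half = 3 beats
Sum = 3 + 4 + 4 + 1.5 + 1 + 2 + 3
= 18.5 beats


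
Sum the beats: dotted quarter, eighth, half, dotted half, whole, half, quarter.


Reasoning:
Beat values:
  dotted quarter = 1.5 beats
  eighth = 0.5 beats
  half = 2 beats
  dotted half = 3 beats
  whole = 4 beats
  half = 2 beats
  quarter = 1 beat
Sum = 1.5 + 0.5 + 2 + 3 + 4 + 2 + 1
= 14 beats


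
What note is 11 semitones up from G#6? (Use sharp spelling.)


Step by step:
G#6: chromatic position 8 in octave 6 → absolute = 6×12 + 8 = 80
Transpose up 11: 80 + 11 = 91
91 = 7×12 + 7 → G in octave 7
Result = G7


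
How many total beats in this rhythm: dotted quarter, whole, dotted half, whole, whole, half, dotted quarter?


Step by step:
Beat values:
  dotted quarter = 1.5 beats
  whole = 4 beats
  dotted half = 3 beats
  whole = 4 beats
  whole = 4 beats
  half = 2 beats
  dotted quarter = 1.5 beats
Sum = 1.5 + 4 + 3 + 4 + 4 + 2 + 1.5
= 20 beats


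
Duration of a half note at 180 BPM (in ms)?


Step by step:
One quarter-note beat = 60000 / BPM = 60000 / 180 ms
Half note = 2 × quarter note
Duration = 2 × 60000 / 180 = 120000 / 180
= 666.7 ms


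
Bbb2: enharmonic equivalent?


Working:
Enharmonic notes sound the same pitch but are spelled with different letter names
Bbb and A name the same pitch class
= A2


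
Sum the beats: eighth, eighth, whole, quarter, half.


Working:
Beat values:
  eighth = 0.5 beats
  eighth = 0.5 beats
  whole = 4 beats
  quarter = 1 beat
  half = 2 beats
Sum = 0.5 + 0.5 + 4 + 1 + 2
= 8 beats


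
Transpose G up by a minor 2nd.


Step by step:
minor 2nd: 2 letter names, 1 semitones
Letter: G + 1 → A
Pitch: G + 1 semitones, spelled as an A → Ab
= Ab


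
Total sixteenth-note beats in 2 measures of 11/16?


Let's work it out.
Time signature 11/16: the bottom number 16 means the sixteenth note gets one count
The top number 11 means 11 sixteenth-note beats per measure
Total = 11 × 2 measures
= 22 sixteenth-note beats


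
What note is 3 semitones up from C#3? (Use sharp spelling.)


Reasoning:
C#3: chromatic position 1 in octave 3 → absolute = 3×12 + 1 = 37
Transpose up 3: 37 + 3 = 40
40 = 3×12 + 4 → E in octave 3
Result = E3


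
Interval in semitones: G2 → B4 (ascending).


Let's work it out.
Absolute semitone position = octave×12 + chromatic position
G2: 2×12 + 7 = 31
B4: 4×12 + 11 = 59
Difference = 59 - 31 = 28
= 28 semitones


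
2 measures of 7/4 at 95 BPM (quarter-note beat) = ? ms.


Let's work it out.
Quarter-note beat duration = 60000 / 95 ms
Beats per measure (7/4) = 7
One measure = 7 × 60000 / 95 = 420000 / 95 ms
2 measures = 2 × 420000 / 95 = 840000 / 95
= 8842.1 ms


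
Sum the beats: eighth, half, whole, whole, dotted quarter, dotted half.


Let's work it out.
Beat values:
  eighth = 0.5 beats
  half = 2 beats
  whole = 4 beats
  whole = 4 beats
  dotted quarter = 1.5 beats
  dotted half = 3 beats
Sum = 0.5 + 2 + 4 + 4 + 1.5 + 3
= 15 beats


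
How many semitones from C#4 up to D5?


Solution.
Absolute semitone position = octave×12 + chromatic position
C#4: 4×12 + 1 = 49
D5: 5×12 + 2 = 62
Difference = 62 - 49 = 13
= 13 semitones


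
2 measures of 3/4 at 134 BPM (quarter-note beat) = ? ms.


Reasoning:
Quarter-note beat duration = 60000 / 134 ms
Beats per measure (3/4) = 3
One measure = 3 × 60000 / 134 = 180000 / 134 ms
2 measures = 2 × 180000 / 134 = 360000 / 134
= 2686.6 ms


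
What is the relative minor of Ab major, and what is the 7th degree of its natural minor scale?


The relative minor shares the major's key signature and starts on its 6th degree
6th degree = a major 6th above the tonic; a major 6th above Ab is F
→ relative minor of Ab major is F minor
F natural minor scale: F G Ab Bb C Db Eb
= F minor; 7th degree = Eb


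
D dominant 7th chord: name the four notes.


Let's work it out.
Dominant 7th chord = root + major 3rd + perfect 5th + minor 7th
Seventh chords stack in thirds, so the letter names are D-F-A-C
Root: D
Major 3rd above D: F#
Perfect 5th above D: A
Minor 7th above D: C
Chord = D F# A C


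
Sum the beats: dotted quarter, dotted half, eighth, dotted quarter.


Beat values:
  dotted quarter = 1.5 beats
  dotted half = 3 beats
  eighth = 0.5 beats
  dotted quarter = 1.5 beats
Sum = 1.5 + 3 + 0.5 + 1.5
= 6.5 beats


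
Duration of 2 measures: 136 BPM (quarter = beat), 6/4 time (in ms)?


Quarter-note beat duration = 60000 / 136 ms
Beats per measure (6/4) = 6
One measure = 6 × 60000 / 136 = 360000 / 136 ms
2 measures = 2 × 360000 / 136 = 720000 / 136
= 5294.1 ms


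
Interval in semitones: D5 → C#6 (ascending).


Let's work it out.
Absolute semitone position = octave×12 + chromatic position
D5: 5×12 + 2 = 62
C#6: 6×12 + 1 = 73
Difference = 73 - 62 = 11
= 11 semitones


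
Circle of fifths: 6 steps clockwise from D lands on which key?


Step by step:
Each clockwise step on the circle of fifths moves up a perfect 5th
From D: D → A → E → B → F#/Gb → Db → Ab
= Ab


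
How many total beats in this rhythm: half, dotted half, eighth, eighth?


Beat values:
  half = 2 beats
  dotted half = 3 beats
  eighth = 0.5 beats
  eighth = 0.5 beats
Sum = 2 + 3 + 0.5 + 0.5
= 6 beats


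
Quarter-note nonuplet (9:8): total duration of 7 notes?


Let's work it out.
Nonuplet: 9 notes occupy the space of 8 quarter notes
Space = 8 × 1 = 8 beats
Each nonuplet note = 8 / 9 = 8/9 beats
7 notes = 7 × 8/9 = 56/9
= 56/9 beats


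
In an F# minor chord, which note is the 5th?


Step by step:
Minor triad = root + minor 3rd (3 semitones) + perfect 5th (7 semitones)
A triad on F# stacks thirds, so the chord tones use letter names F-A-C
Root: F#
Minor 3rd above F#: A
Perfect 5th above F#: C#
The 5th = C#


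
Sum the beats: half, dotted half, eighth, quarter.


Reasoning:
Beat values:
  half = 2 beats
  dotted half = 3 beats
  eighth = 0.5 beats
  quarter = 1 beat
Sum = 2 + 3 + 0.5 + 1
= 6.5 beats


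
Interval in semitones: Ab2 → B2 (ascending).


Reasoning:
Absolute semitone position = octave×12 + chromatic position
Ab2: 2×12 + 8 = 32
B2: 2×12 + 11 = 35
Difference = 35 - 32 = 3
= 3 semitones


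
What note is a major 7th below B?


Reasoning:
A 7th spans 7 letter names, so from B we land on C
A major 7th = 11 semitones below B
Spell C at that pitch: C
= C


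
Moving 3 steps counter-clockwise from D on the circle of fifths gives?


Working:
Each counter-clockwise step moves down a perfect 5th (= up a perfect 4th)
From D: D → G → C → F
= F


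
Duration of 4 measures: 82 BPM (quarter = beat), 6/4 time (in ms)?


Let's work it out.
Quarter-note beat duration = 60000 / 82 ms
Beats per measure (6/4) = 6
One measure = 6 × 60000 / 82 = 360000 / 82 ms
4 measures = 4 × 360000 / 82 = 1440000 / 82
= 17561.0 ms


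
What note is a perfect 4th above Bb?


Solution.
A 4th spans 4 letter names, so from B we land on E
A perfect 4th = 5 semitones above Bb
Spell E at that pitch: Eb
= Eb


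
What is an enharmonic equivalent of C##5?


Step by step:
Enharmonic notes sound the same pitch but are spelled with different letter names
C## and D name the same pitch class
= D5


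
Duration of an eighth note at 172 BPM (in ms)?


One quarter-note beat = 60000 / BPM = 60000 / 172 ms
Eighth note = 1/2 × quarter note
Duration = 1/2 × 60000 / 172 = 30000 / 172
= 174.4 ms


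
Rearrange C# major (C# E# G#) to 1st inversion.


Working:
Root position: C# E# G#
1st inversion: move root up an octave
Bass note: E#
Notes (bottom to top) = E# G# C#


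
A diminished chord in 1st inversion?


Step by step:
Root position: A C Eb
1st inversion: move root up an octave
Bass note: C
Notes (bottom to top) = C Eb A


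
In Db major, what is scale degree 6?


Solution.
Major scale pattern: W-W-H-W-W-W-H (2-2-1-2-2-2-1 semitones)
Starting from Db:
  Db + 2 semitones → Eb
  Eb + 2 semitones → F
  F + 1 semitone → Gb
  Gb + 2 semitones → Ab
  Ab + 2 semitones → Bb
  Bb + 2 semitones → C
  C + 1 semitone → Db
Scale: Db Eb F Gb Ab Bb C
Degree 6 = Bb


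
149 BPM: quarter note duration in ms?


Working:
One quarter-note beat = 60000 / BPM = 60000 / 149 ms
Duration = 60000 / 149
= 402.7 ms


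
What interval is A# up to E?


Letter names: A → E spans 5 letter names → a 5th
Semitones: A# → E = 6 half-steps
A 5th of 6 semitones is a diminished 5th
= diminished 5th


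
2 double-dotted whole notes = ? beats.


Let's work it out.
Base whole note = 4 beats
Dot 1 adds half the previous value: +2
Dot 2 adds half the previous value: +1
One double-dotted whole = 4 + 2 + 1 = 7
2 of them = 2 × 7 = 14
= 14 beats


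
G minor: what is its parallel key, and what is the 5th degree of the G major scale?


Reasoning:
Parallel keys share the same tonic but differ in mode
G minor → parallel is G major
G major scale: G A B C D E F#
= G major; 5th degree = D


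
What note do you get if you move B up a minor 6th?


Working:
minor 6th: 6 letter names, 8 semitones
Letter: B + 5 → G
Pitch: B + 8 semitones, spelled as a G → G
= G


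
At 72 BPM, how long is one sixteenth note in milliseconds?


One quarter-note beat = 60000 / BPM = 60000 / 72 ms
Sixteenth note = 1/4 × quarter note
Duration = 1/4 × 60000 / 72 = 15000 / 72
= 208.3 ms


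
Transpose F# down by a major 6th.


Let's work it out.
major 6th: 6 letter names, 9 semitones
Letter: F - 5 → A
Pitch: F# - 9 semitones, spelled as an A → A
= A


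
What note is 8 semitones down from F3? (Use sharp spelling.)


Working:
F3: chromatic position 5 in octave 3 → absolute = 3×12 + 5 = 41
Transpose down 8: 41 - 8 = 33
33 = 2×12 + 9 → A in octave 2
Result = A2


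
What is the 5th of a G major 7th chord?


Working:
Major 7th chord = root + major 3rd + perfect 5th + major 7th
Seventh chords stack in thirds, so the letter names are G-B-D-F
Root: G
Major 3rd above G: B
Perfect 5th above G: D
Major 7th above G: F#
The 5th = D


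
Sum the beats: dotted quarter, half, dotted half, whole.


Step by step:
Beat values:
  dotted quarter = 1.5 beats
  half = 2 beats
  dotted half = 3 beats
  whole = 4 beats
Sum = 1.5 + 2 + 3 + 4
= 10.5 beats


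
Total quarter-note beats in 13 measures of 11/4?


Time signature 11/4: the bottom number 4 means the quarter note gets one count
The top number 11 means 11 quarter-note beats per measure
Total = 11 × 13 measures
= 143 quarter-note beats


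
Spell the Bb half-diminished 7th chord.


Half-diminished 7th chord = root + minor 3rd + diminished 5th + minor 7th
Seventh chords stack in thirds, so the letter names are B-D-F-A
Root: Bb
Minor 3rd above Bb: Db
Diminished 5th above Bb: Fb
Minor 7th above Bb: Ab
Chord = Bb Db Fb Ab


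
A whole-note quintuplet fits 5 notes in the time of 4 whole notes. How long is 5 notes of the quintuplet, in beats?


Let's work it out.
Quintuplet: 5 notes occupy the space of 4 whole notes
Space = 4 × 4 = 16 beats
Each quintuplet note = 16 / 5 = 16/5 beats
5 notes = 5 × 16/5 = 16
= 16 beats


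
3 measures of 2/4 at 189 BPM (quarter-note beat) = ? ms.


Let's work it out.
Quarter-note beat duration = 60000 / 189 ms
Beats per measure (2/4) = 2
One measure = 2 × 60000 / 189 = 120000 / 189 ms
3 measures = 3 × 120000 / 189 = 360000 / 189
= 1904.8 ms


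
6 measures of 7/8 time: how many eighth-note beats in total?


Time signature 7/8: the bottom number 8 means the eighth note gets one count
The top number 7 means 7 eighth-note beats per measure
Total = 7 × 6 measures
= 42 eighth-note beats


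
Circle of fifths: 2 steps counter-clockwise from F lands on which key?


Each counter-clockwise step moves down a perfect 5th (= up a perfect 4th)
From F: F → Bb → Eb
= Eb


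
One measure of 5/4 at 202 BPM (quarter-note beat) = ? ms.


Step by step:
Quarter-note beat duration = 60000 / 202 ms
Beats per measure (5/4) = 5
One measure = 5 × 60000 / 202 = 300000 / 202 ms
= 1485.1 ms


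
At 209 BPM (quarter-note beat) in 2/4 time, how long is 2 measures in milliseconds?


Solution.
Quarter-note beat duration = 60000 / 209 ms
Beats per measure (2/4) = 2
One measure = 2 × 60000 / 209 = 120000 / 209 ms
2 measures = 2 × 120000 / 209 = 240000 / 209
= 1148.3 ms


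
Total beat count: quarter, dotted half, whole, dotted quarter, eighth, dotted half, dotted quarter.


Solution.
Beat values:
  quarter = 1 beat
  dotted half = 3 beats
  whole = 4 beats
  dotted quarter = 1.5 beats
  eighth = 0.5 beats
  dotted half = 3 beats
  dotted quarter = 1.5 beats
Sum = 1 + 3 + 4 + 1.5 + 0.5 + 3 + 1.5
= 14.5 beats


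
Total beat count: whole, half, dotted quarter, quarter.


Solution.
Beat values:
  whole = 4 beats
  half = 2 beats
  dotted quarter = 1.5 beats
  quarter = 1 beat
Sum = 4 + 2 + 1.5 + 1
= 8.5 beats


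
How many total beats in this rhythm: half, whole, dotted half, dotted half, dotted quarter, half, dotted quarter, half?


Working:
Beat values:
  half = 2 beats
  whole = 4 beats
  dotted half = 3 beats
  dotted half = 3 beats
  dotted quarter = 1.5 beats
  half = 2 beats
  dotted quarter = 1.5 beats
  half = 2 beats
Sum = 2 + 4 + 3 + 3 + 1.5 + 2 + 1.5 + 2
= 19 beats


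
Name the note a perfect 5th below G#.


A 5th spans 5 letter names, so from G we land on C
A perfect 5th = 7 semitones below G#
Spell C at that pitch: C#
= C#


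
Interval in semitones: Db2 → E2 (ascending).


Reasoning:
Absolute semitone position = octave×12 + chromatic position
Db2: 2×12 + 1 = 25
E2: 2×12 + 4 = 28
Difference = 28 - 25 = 3
= 3 semitones


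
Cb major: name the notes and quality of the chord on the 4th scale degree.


Cb major scale: Cb Db Eb Fb Gb Ab Bb
Diatonic triad on degree 4 stacks scale notes 4, 6, 1: Fb Ab Cb
Fb→Ab = 4 semitones; Fb→Cb = 7 semitones → major triad
= Fb Ab Cb (major)


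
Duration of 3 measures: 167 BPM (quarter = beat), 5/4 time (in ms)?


Working:
Quarter-note beat duration = 60000 / 167 ms
Beats per measure (5/4) = 5
One measure = 5 × 60000 / 167 = 300000 / 167 ms
3 measures = 3 × 300000 / 167 = 900000 / 167
= 5389.2 ms


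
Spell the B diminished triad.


Reasoning:
Diminished triad = root + minor 3rd (3 semitones) + diminished 5th (6 semitones)
A triad on B stacks thirds, so the chord tones use letter names B-D-F
Root: B
Minor 3rd above B: D
Diminished 5th above B: F
Chord = B D F


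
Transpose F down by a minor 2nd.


Solution.
minor 2nd: 2 letter names, 1 semitones
Letter: F - 1 → E
Pitch: F - 1 semitones, spelled as an E → E
= E


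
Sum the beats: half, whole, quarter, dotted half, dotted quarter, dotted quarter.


Solution.
Beat values:
  half = 2 beats
  whole = 4 beats
  quarter = 1 beat
  dotted half = 3 beats
  dotted quarter = 1.5 beats
  dotted quarter = 1.5 beats
Sum = 2 + 4 + 1 + 3 + 1.5 + 1.5
= 13 beats


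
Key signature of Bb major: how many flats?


Working:
Flat major keys: C(0), F(1), Bb(2), Eb(3), Ab(4), Db(5), Gb(6), Cb(7)
Bb major has 2 flats
Order of flats: Bb Eb Ab Db Gb Cb Fb → first 2: Bb, Eb
= 2 flats


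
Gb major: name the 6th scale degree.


Major scale pattern: W-W-H-W-W-W-H (2-2-1-2-2-2-1 semitones)
Starting from Gb:
  Gb + 2 semitones → Ab
  Ab + 2 semitones → Bb
  Bb + 1 semitone → Cb
  Cb + 2 semitones → Db
  Db + 2 semitones → Eb
  Eb + 2 semitones → F
  F + 1 semitone → Gb
Scale: Gb Ab Bb Cb Db Eb F
Degree 6 = Eb


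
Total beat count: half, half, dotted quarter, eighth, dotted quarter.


Solution.
Beat values:
  half = 2 beats
  half = 2 beats
  dotted quarter = 1.5 beats
  eighth = 0.5 beats
  dotted quarter = 1.5 beats
Sum = 2 + 2 + 1.5 + 0.5 + 1.5
= 7.5 beats


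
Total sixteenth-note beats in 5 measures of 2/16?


Reasoning:
Time signature 2/16: the bottom number 16 means the sixteenth note gets one count
The top number 2 means 2 sixteenth-note beats per measure
Total = 2 × 5 measures
= 10 sixteenth-note beats


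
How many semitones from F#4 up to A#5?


Absolute semitone position = octave×12 + chromatic position
F#4: 4×12 + 6 = 54
A#5: 5×12 + 10 = 70
Difference = 70 - 54 = 16
= 16 semitones


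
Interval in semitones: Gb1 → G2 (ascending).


Absolute semitone position = octave×12 + chromatic position
Gb1: 1×12 + 6 = 18
G2: 2×12 + 7 = 31
Difference = 31 - 18 = 13
= 13 semitones


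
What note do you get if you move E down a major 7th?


Reasoning:
major 7th: 7 letter names, 11 semitones
Letter: E - 6 → F
Pitch: E - 11 semitones, spelled as an F → F
= F


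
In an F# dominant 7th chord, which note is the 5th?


Reasoning:
Dominant 7th chord = root + major 3rd + perfect 5th + minor 7th
Seventh chords stack in thirds, so the letter names are F-A-C-E
Root: F#
Major 3rd above F#: A#
Perfect 5th above F#: C#
Minor 7th above F#: E
The 5th = C#


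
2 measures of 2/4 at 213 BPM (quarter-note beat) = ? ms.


Quarter-note beat duration = 60000 / 213 ms
Beats per measure (2/4) = 2
One measure = 2 × 60000 / 213 = 120000 / 213 ms
2 measures = 2 × 120000 / 213 = 240000 / 213
= 1126.8 ms


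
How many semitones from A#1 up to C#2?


Absolute semitone position = octave×12 + chromatic position
A#1: 1×12 + 10 = 22
C#2: 2×12 + 1 = 25
Difference = 25 - 22 = 3
= 3 semitones


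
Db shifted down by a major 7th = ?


Reasoning:
major 7th: 7 letter names, 11 semitones
Letter: D - 6 → E
Pitch: Db - 11 semitones, spelled as an E → Ebb
= Ebb


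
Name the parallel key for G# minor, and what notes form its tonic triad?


Solution.
Parallel keys share the same tonic but differ in mode
G# minor → parallel is G# major
Tonic triad of G# major = G# B# D#
= G# major; triad = G# B# D#


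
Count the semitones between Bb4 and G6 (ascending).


Absolute semitone position = octave×12 + chromatic position
Bb4: 4×12 + 10 = 58
G6: 6×12 + 7 = 79
Difference = 79 - 58 = 21
= 21 semitones


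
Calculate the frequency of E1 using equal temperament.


Step by step:
f = 440 × 2^(n/12) where n = semitones from A4
E1: -41 semitones from A4
f = 440 × 2^(-41/12)
f = 41.20 Hz


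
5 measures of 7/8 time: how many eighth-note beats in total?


Solution.
Time signature 7/8: the bottom number 8 means the eighth note gets one count
The top number 7 means 7 eighth-note beats per measure
Total = 7 × 5 measures
= 35 eighth-note beats


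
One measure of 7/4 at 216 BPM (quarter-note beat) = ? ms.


Let's work it out.
Quarter-note beat duration = 60000 / 216 ms
Beats per measure (7/4) = 7
One measure = 7 × 60000 / 216 = 420000 / 216 ms
= 1944.4 ms


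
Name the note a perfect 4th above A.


Step by step:
A 4th spans 4 letter names, so from A we land on D
A perfect 4th = 5 semitones above A
Spell D at that pitch: D
= D


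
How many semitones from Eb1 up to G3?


Absolute semitone position = octave×12 + chromatic position
Eb1: 1×12 + 3 = 15
G3: 3×12 + 7 = 43
Difference = 43 - 15 = 28
= 28 semitones


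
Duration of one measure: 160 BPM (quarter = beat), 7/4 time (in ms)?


Solution.
Quarter-note beat duration = 60000 / 160 ms
Beats per measure (7/4) = 7
One measure = 7 × 60000 / 160 = 420000 / 160 ms
= 2625.0 ms


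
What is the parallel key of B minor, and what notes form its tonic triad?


Solution.
Parallel keys share the same tonic but differ in mode
B minor → parallel is B major
Tonic triad of B major = B D# F#
= B major; triad = B D# F#


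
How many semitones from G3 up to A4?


Working:
Absolute semitone position = octave×12 + chromatic position
G3: 3×12 + 7 = 43
A4: 4×12 + 9 = 57
Difference = 57 - 43 = 14
= 14 semitones


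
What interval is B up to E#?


Letter names: B → E spans 4 letter names → a 4th
Semitones: B → E# = 6 half-steps
A 4th of 6 semitones is an augmented 4th
= augmented 4th


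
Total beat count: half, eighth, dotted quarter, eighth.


Step by step:
Beat values:
  half = 2 beats
  eighth = 0.5 beats
  dotted quarter = 1.5 beats
  eighth = 0.5 beats
Sum = 2 + 0.5 + 1.5 + 0.5
= 4.5 beats


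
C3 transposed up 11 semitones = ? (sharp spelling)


C3: chromatic position 0 in octave 3 → absolute = 3×12 + 0 = 36
Transpose up 11: 36 + 11 = 47
47 = 3×12 + 11 → B in octave 3
Result = B3


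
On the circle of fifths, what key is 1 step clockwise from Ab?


Solution.
Each clockwise step on the circle of fifths moves up a perfect 5th
From Ab: Ab → Eb
= Eb


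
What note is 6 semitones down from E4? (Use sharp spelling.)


Solution.
E4: chromatic position 4 in octave 4 → absolute = 4×12 + 4 = 52
Transpose down 6: 52 - 6 = 46
46 = 3×12 + 10 → A# in octave 3
Result = A#3


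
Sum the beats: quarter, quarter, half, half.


Reasoning:
Beat values:
  quarter = 1 beat
  quarter = 1 beat
  half = 2 beats
  half = 2 beats
Sum = 1 + 1 + 2 + 2
= 6 beats


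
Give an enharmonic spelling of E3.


Let's work it out.
Enharmonic notes sound the same pitch but are spelled with different letter names
E and Fb name the same pitch class
= Fb3


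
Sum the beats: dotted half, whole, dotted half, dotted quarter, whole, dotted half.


Step by step:
Beat values:
  dotted half = 3 beats
  whole = 4 beats
  dotted half = 3 beats
  dotted quarter = 1.5 beats
  whole = 4 beats
  dotted half = 3 beats
Sum = 3 + 4 + 3 + 1.5 + 4 + 3
= 18.5 beats


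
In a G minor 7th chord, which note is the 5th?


Step by step:
Minor 7th chord = root + minor 3rd + perfect 5th + minor 7th
Seventh chords stack in thirds, so the letter names are G-B-D-F
Root: G
Minor 3rd above G: Bb
Perfect 5th above G: D
Minor 7th above G: F
The 5th = D


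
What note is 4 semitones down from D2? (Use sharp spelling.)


Working:
D2: chromatic position 2 in octave 2 → absolute = 2×12 + 2 = 26
Transpose down 4: 26 - 4 = 22
22 = 1×12 + 10 → A# in octave 1
Result = A#1


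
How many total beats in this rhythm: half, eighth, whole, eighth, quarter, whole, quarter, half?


Let's work it out.
Beat values:
  half = 2 beats
  eighth = 0.5 beats
  whole = 4 beats
  eighth = 0.5 beats
  quarter = 1 beat
  whole = 4 beats
  quarter = 1 beat
  half = 2 beats
Sum = 2 + 0.5 + 4 + 0.5 + 1 + 4 + 1 + 2
= 15 beats


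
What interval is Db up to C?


Solution.
Letter names: D → C spans 7 letter names → a 7th
Semitones: Db → C = 11 half-steps
A 7th of 11 semitones is a major 7th
= major 7th


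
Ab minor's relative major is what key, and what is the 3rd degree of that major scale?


Let's work it out.
The relative major shares the key signature and is a minor 3rd above the minor tonic
A minor 3rd above Ab is Cb
→ relative major of Ab minor is Cb major
Cb major scale: Cb Db Eb Fb Gb Ab Bb
= Cb major; 3rd degree = Eb


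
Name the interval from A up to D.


Let's work it out.
Letter names: A → D spans 4 letter names → a 4th
Semitones: A → D = 5 half-steps
A 4th of 5 semitones is a perfect 4th
= perfect 4th


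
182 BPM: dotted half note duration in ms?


One quarter-note beat = 60000 / BPM = 60000 / 182 ms
Dotted half note = 3 × quarter note
Duration = 3 × 60000 / 182 = 180000 / 182
= 989.0 ms


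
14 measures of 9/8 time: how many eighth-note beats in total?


Reasoning:
Time signature 9/8: the bottom number 8 means the eighth note gets one count
The top number 9 means 9 eighth-note beats per measure
Total = 9 × 14 measures
= 126 eighth-note beats


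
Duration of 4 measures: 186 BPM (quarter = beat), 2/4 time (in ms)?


Reasoning:
Quarter-note beat duration = 60000 / 186 ms
Beats per measure (2/4) = 2
One measure = 2 × 60000 / 186 = 120000 / 186 ms
4 measures = 4 × 120000 / 186 = 480000 / 186
= 2580.6 ms


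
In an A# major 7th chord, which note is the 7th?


Reasoning:
Major 7th chord = root + major 3rd + perfect 5th + major 7th
Seventh chords stack in thirds, so the letter names are A-C-E-G
Root: A#
Major 3rd above A#: C##
Perfect 5th above A#: E#
Major 7th above A#: G##
The 7th = G##


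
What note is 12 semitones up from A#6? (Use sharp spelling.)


Working:
A#6: chromatic position 10 in octave 6 → absolute = 6×12 + 10 = 82
Transpose up 12: 82 + 12 = 94
94 = 7×12 + 10 → A# in octave 7
Result = A#7


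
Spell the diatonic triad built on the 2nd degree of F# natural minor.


Reasoning:
F# natural minor scale: F# G# A B C# D E
Diatonic triad on degree 2 stacks scale notes 2, 4, 6: G# B D
G#→B = 3 semitones; G#→D = 6 semitones → diminished triad
= G# B D (diminished)


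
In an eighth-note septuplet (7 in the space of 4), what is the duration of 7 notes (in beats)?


Reasoning:
Septuplet: 7 notes occupy the space of 4 eighth notes
Space = 4 × 1/2 = 2 beats
Each septuplet note = 2 / 7 = 2/7 beats
7 notes = 7 × 2/7 = 2
= 2 beats


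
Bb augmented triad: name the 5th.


Solution.
Augmented triad = root + major 3rd (4 semitones) + augmented 5th (8 semitones)
A triad on Bb stacks thirds, so the chord tones use letter names B-D-F
Root: Bb
Major 3rd above Bb: D
Augmented 5th above Bb: F#
The 5th = F#


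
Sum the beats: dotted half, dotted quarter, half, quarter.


Reasoning:
Beat values:
  dotted half = 3 beats
  dotted quarter = 1.5 beats
  half = 2 beats
  quarter = 1 beat
Sum = 3 + 1.5 + 2 + 1
= 7.5 beats


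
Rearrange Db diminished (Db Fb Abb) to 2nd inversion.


Step by step:
Root position: Db Fb Abb
2nd inversion: move root and 3rd up an octave
Bass note: Abb
Notes (bottom to top) = Abb Db Fb


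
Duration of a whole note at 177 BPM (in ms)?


One quarter-note beat = 60000 / BPM = 60000 / 177 ms
Whole note = 4 × quarter note
Duration = 4 × 60000 / 177 = 240000 / 177
= 1355.9 ms


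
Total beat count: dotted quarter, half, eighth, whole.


Step by step:
Beat values:
  dotted quarter = 1.5 beats
  half = 2 beats
  eighth = 0.5 beats
  whole = 4 beats
Sum = 1.5 + 2 + 0.5 + 4
= 8 beats


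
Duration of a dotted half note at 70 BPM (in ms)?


Let's work it out.
One quarter-note beat = 60000 / BPM = 60000 / 70 ms
Dotted half note = 3 × quarter note
Duration = 3 × 60000 / 70 = 180000 / 70
= 2571.4 ms


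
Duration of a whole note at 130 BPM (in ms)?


Working:
One quarter-note beat = 60000 / BPM = 60000 / 130 ms
Whole note = 4 × quarter note
Duration = 4 × 60000 / 130 = 240000 / 130
= 1846.2 ms


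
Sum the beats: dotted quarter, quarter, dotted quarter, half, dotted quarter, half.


Working:
Beat values:
  dotted quarter = 1.5 beats
  quarter = 1 beat
  dotted quarter = 1.5 beats
  half = 2 beats
  dotted quarter = 1.5 beats
  half = 2 beats
Sum = 1.5 + 1 + 1.5 + 2 + 1.5 + 2
= 9.5 beats
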